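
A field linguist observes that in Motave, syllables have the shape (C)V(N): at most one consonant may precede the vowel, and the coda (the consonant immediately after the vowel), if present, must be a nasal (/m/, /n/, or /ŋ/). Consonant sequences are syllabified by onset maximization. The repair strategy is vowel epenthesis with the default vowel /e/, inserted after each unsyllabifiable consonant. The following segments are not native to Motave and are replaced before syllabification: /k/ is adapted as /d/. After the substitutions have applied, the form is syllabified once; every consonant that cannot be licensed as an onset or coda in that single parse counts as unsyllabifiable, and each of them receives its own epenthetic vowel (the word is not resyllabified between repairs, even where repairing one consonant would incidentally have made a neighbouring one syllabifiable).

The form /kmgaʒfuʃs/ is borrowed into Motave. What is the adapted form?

demegaʒefuʃese

Substitution: /k/ → /d/, giving /dmgaʒfuʃs/.
Under (C)V(N), the unsyllabifiable consonants are /d/, /m/, /ʒ/, /ʃ/, /s/ (only a nasal (/m/, /n/, or /ŋ/) is licensed in coda position; onsets are limited to one consonant).
Epenthesis after each stranded consonant: /d/ → /de/, /m/ → /me/, /ʒ/ → /ʒe/, /ʃ/ → /ʃe/, /s/ → /se/.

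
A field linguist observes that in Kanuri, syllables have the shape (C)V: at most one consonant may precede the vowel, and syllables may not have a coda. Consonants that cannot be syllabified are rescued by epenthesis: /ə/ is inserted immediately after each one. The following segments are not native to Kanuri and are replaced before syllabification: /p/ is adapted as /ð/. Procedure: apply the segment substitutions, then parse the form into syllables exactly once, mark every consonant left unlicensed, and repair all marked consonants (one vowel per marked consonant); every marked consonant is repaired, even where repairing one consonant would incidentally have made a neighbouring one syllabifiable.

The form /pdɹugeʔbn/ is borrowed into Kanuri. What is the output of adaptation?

Substitution: /p/ → /ð/, giving /ðdɹugeʔbn/.
The consonants /ð/, /d/, /ʔ/, /b/, /n/ cannot be parsed into a legal (C)V syllable (no codas are permitted; onsets are limited to one consonant).
Epenthesis after each stranded consonant: /ð/ → /ðə/, /d/ → /də/, /ʔ/ → /ʔə/, /b/ → /bə/, /n/ → /nə/.

ðədəɹugeʔəbənə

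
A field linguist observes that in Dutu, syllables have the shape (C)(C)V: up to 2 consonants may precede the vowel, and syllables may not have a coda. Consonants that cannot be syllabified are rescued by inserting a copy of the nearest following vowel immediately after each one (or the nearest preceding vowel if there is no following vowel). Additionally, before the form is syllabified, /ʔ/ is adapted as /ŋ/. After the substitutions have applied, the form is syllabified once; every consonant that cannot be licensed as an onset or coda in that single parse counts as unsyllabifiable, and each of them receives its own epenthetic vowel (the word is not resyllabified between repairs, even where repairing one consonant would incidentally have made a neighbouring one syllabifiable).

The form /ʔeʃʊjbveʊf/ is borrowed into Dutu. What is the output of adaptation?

ŋeʃʊjebveʊfʊ

Substitution: /ʔ/ → /ŋ/, giving /ŋeʃʊjbveʊf/.
The consonants /j/, /f/ cannot be parsed into a legal (C)(C)V syllable (no codas are permitted; onsets may contain at most 2 consonants).
Inserting the epenthetic vowel yields /j/ → /je/, /f/ → /fʊ/.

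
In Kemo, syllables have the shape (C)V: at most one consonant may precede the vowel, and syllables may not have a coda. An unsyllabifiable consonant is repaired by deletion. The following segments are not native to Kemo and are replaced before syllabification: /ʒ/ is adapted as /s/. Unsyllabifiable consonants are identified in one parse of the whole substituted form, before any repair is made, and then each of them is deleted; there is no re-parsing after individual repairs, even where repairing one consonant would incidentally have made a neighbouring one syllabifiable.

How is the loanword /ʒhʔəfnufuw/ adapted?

ʔənufu

Substitution: /ʒ/ → /s/, giving /shʔəfnufuw/.
Under (C)V, the unsyllabifiable consonants are /s/, /h/, /f/, /w/ (no codas are permitted; onsets are limited to one consonant).
Deleting the stranded consonants removes /s/, /h/, /f/, /w/.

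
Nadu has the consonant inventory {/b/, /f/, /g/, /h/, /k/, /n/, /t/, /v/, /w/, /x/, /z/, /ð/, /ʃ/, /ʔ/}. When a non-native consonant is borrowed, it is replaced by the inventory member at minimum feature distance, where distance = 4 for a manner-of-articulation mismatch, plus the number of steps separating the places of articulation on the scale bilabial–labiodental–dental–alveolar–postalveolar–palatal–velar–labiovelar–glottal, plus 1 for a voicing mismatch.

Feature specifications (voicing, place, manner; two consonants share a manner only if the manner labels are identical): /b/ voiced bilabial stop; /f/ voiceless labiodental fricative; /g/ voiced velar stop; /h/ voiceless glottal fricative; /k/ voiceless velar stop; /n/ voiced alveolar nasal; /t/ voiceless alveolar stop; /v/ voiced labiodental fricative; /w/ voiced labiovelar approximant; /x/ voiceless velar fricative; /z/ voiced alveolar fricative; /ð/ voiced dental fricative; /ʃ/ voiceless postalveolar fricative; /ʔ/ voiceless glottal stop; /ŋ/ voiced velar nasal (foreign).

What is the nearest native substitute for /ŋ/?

n

/n/ is closest: same manner (nasal), place distance 3 (velar→alveolar), same voicing; total 3. Next closest is /g/ at distance 4.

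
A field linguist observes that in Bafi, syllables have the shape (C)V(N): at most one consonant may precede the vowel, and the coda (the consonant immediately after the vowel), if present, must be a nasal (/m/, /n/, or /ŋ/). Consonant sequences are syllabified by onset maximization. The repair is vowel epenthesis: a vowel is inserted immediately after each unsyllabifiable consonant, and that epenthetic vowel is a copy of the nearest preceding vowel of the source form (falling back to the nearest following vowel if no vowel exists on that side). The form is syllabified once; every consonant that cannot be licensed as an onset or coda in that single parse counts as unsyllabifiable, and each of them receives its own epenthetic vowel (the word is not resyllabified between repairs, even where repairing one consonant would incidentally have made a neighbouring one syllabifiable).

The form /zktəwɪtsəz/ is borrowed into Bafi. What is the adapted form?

zəkətəwɪtɪsəzə

Under (C)V(N), the unsyllabifiable consonants are /z/, /k/, /t/, /z/ (only a nasal (/m/, /n/, or /ŋ/) is licensed in coda position; onsets are limited to one consonant).
Epenthesis after each stranded consonant: /z/ → /zə/, /k/ → /kə/, /t/ → /tɪ/, /z/ → /zə/.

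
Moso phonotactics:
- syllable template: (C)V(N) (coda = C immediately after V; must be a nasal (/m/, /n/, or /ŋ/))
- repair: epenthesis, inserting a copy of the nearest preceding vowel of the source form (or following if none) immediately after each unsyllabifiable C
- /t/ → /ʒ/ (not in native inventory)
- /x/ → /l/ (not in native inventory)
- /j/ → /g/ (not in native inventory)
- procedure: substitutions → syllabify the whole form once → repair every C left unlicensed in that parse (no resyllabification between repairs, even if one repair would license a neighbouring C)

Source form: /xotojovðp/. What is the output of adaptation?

loʒogovoðopo

Substitution: /x/ → /l/, /t/ → /ʒ/, /j/ → /g/, giving /loʒogovðp/.
Under (C)V(N), the unsyllabifiable consonants are /v/, /ð/, /p/ (only a nasal (/m/, /n/, or /ŋ/) is licensed in coda position; onsets are limited to one consonant).
Each unlicensed consonant becomes the onset of a new syllable: /v/ → /vo/, /ð/ → /ðo/, /p/ → /po/.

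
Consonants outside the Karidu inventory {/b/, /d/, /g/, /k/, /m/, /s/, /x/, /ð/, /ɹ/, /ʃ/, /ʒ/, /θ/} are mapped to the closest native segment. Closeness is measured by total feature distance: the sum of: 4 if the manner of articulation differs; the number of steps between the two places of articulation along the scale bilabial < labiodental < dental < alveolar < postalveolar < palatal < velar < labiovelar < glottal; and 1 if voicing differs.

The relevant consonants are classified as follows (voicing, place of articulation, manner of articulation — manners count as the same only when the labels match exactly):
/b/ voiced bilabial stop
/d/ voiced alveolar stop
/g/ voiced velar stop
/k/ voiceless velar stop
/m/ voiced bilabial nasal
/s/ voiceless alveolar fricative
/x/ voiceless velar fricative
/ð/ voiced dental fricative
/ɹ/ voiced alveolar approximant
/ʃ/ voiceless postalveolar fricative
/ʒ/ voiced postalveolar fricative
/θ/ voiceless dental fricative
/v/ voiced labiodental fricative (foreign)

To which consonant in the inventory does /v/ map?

ð

/ð/ is closest: same manner (fricative), place distance 1 (labiodental→dental), same voicing; total 1. Next closest is /θ/ at distance 2.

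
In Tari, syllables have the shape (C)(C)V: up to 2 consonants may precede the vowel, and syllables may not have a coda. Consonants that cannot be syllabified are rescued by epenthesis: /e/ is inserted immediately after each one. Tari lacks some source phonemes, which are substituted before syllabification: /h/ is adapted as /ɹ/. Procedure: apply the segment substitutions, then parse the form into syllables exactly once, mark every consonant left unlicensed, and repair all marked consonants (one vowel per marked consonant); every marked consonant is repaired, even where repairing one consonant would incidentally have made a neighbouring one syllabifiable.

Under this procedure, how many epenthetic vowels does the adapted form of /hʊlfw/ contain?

3

After substitution the input is /ɹʊlfw/.
The unsyllabifiable consonants are /l/, /f/, /w/; each receives one epenthetic vowel.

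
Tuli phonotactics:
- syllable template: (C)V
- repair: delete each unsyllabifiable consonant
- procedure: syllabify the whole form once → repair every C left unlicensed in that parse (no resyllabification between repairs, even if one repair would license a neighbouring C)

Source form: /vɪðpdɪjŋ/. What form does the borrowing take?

vɪdɪ

The consonants /ð/, /p/, /j/, /ŋ/ cannot be parsed into a legal (C)V syllable (no codas are permitted; onsets are limited to one consonant).
Deletion applies to /ð/, /p/, /j/, /ŋ/.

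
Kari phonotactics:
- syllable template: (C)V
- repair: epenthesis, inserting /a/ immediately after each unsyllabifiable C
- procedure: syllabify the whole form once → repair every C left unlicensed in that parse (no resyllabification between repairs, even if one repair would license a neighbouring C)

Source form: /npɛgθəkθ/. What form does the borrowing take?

napɛgaθəkaθa

Under (C)V, the unsyllabifiable consonants are /n/, /g/, /k/, /θ/ (no codas are permitted; onsets are limited to one consonant).
Each unlicensed consonant becomes the onset of a new syllable: /n/ → /na/, /g/ → /ga/, /k/ → /ka/, /θ/ → /θa/.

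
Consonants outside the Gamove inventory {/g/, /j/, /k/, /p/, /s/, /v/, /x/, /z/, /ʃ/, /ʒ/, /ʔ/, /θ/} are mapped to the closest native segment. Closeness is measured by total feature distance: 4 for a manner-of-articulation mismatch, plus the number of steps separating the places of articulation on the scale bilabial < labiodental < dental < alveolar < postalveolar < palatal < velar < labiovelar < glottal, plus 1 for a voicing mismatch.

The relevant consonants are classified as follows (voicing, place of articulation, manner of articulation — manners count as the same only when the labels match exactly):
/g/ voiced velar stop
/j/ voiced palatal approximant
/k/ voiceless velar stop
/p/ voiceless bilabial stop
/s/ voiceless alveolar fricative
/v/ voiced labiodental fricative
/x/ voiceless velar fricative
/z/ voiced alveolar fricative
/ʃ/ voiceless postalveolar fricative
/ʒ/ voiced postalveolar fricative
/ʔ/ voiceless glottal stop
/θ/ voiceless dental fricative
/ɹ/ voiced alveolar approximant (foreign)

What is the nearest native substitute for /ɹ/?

j

/j/ is closest: same manner (approximant), place distance 2 (alveolar→palatal), same voicing; total 2. Next closest is /z/ at distance 4.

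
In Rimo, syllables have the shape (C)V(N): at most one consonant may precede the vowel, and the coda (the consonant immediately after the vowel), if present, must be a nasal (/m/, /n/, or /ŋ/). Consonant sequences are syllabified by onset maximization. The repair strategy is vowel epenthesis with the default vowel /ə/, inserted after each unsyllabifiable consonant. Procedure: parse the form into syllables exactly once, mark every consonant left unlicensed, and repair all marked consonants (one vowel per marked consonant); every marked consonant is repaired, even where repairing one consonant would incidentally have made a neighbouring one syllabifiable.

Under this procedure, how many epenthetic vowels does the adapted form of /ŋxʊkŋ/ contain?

The unsyllabifiable consonants are /ŋ/, /k/, /ŋ/; each receives one epenthetic vowel.

3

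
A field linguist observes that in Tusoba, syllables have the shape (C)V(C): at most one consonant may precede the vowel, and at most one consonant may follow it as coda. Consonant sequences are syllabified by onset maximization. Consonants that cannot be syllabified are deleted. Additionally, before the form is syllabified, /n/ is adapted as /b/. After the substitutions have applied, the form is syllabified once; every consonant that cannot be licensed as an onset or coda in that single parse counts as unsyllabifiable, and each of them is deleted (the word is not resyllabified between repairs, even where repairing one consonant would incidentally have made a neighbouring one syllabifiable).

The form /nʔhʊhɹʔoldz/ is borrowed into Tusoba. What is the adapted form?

Substitution: /n/ → /b/, giving /bʔhʊhɹʔoldz/.
Syllabifying with onset maximization leaves /b/, /ʔ/, /ɹ/, /d/, /z/ stranded (at most one coda consonant is licensed; onsets are limited to one consonant).
Deleting the stranded consonants removes /b/, /ʔ/, /ɹ/, /d/, /z/.

hʊhʔol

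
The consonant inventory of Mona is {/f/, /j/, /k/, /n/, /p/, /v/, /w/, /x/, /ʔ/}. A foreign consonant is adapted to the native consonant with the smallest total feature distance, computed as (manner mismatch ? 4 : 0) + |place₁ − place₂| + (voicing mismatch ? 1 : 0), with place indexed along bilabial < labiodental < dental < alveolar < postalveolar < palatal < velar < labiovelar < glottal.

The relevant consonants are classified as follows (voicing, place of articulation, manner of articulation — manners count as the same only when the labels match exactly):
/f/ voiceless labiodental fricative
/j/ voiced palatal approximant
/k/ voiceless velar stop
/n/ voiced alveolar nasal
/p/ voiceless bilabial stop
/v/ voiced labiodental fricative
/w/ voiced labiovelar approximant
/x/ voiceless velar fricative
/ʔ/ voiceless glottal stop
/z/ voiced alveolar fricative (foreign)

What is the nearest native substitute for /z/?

v

/v/ is closest: same manner (fricative), place distance 2 (alveolar→labiodental), same voicing; total 2. Next closest is /f/ at distance 3.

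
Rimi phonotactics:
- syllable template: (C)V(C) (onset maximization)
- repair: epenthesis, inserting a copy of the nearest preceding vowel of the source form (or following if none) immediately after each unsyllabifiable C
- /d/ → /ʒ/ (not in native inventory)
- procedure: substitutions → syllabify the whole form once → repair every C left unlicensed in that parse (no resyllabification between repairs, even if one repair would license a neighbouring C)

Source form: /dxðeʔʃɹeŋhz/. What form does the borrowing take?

Substitution: /d/ → /ʒ/, giving /ʒxðeʔʃɹeŋhz/.
Syllabifying with onset maximization leaves /ʒ/, /x/, /ʃ/, /h/, /z/ stranded (at most one coda consonant is licensed; onsets are limited to one consonant).
Epenthesis after each stranded consonant: /ʒ/ → /ʒe/, /x/ → /xe/, /ʃ/ → /ʃe/, /h/ → /he/, /z/ → /ze/.

ʒexeðeʔʃeɹeŋheze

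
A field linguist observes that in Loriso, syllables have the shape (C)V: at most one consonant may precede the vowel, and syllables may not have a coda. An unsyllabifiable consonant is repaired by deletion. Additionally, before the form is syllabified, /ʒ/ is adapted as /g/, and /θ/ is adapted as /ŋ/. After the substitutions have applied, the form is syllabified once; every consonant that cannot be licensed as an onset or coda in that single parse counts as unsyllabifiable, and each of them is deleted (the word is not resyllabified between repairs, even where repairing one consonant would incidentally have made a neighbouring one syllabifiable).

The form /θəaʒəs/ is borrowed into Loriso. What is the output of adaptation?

ŋəagə

Substitution: /θ/ → /ŋ/, /ʒ/ → /g/, giving /ŋəagəs/.
Under (C)V, the unsyllabifiable consonants are /s/ (no codas are permitted; onsets are limited to one consonant).
Deletion applies to /s/.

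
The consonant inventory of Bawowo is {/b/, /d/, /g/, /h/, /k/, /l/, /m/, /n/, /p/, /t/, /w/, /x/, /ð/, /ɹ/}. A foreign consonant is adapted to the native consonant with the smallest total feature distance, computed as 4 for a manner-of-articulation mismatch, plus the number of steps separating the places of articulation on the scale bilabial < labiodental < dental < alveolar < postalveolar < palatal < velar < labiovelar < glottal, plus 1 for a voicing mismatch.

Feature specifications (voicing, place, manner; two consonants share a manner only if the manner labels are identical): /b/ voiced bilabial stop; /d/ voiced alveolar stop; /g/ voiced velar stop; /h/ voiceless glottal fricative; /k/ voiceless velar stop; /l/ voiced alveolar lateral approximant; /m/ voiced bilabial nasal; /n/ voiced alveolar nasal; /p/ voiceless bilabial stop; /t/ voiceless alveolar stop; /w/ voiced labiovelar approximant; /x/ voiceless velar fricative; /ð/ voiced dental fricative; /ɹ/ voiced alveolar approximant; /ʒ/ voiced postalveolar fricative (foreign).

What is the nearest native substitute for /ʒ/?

/ð/ is closest: same manner (fricative), place distance 2 (postalveolar→dental), same voicing; total 2. Next closest is /x/ at distance 3.

ð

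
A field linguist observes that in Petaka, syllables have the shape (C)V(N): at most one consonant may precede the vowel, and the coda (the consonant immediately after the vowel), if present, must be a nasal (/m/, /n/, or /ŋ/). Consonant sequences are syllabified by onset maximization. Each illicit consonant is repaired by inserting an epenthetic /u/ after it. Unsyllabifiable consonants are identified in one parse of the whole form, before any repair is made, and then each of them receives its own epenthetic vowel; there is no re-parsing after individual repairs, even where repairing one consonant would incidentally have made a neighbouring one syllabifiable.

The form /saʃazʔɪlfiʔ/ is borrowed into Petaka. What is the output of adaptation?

saʃazuʔɪlufiʔu

The consonants /z/, /l/, /ʔ/ cannot be parsed into a legal (C)V(N) syllable (only a nasal (/m/, /n/, or /ŋ/) is licensed in coda position; onsets are limited to one consonant).
Each unlicensed consonant becomes the onset of a new syllable: /z/ → /zu/, /l/ → /lu/, /ʔ/ → /ʔu/.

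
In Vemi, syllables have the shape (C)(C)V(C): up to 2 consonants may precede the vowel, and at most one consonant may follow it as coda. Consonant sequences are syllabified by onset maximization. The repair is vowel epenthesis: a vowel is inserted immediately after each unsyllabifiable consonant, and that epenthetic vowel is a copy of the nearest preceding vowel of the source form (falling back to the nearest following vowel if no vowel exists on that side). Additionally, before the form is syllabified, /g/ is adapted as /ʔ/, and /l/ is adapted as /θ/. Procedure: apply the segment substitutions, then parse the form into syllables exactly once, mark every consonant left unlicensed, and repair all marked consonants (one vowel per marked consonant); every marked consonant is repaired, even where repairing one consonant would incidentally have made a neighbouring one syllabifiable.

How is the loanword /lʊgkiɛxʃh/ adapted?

θʊʔkiɛxʃɛhɛ

Substitution: /l/ → /θ/, /g/ → /ʔ/, giving /θʊʔkiɛxʃh/.
Under (C)(C)V(C), the unsyllabifiable consonants are /ʃ/, /h/ (at most one coda consonant is licensed; onsets may contain at most 2 consonants).
Epenthesis after each stranded consonant: /ʃ/ → /ʃɛ/, /h/ → /hɛ/.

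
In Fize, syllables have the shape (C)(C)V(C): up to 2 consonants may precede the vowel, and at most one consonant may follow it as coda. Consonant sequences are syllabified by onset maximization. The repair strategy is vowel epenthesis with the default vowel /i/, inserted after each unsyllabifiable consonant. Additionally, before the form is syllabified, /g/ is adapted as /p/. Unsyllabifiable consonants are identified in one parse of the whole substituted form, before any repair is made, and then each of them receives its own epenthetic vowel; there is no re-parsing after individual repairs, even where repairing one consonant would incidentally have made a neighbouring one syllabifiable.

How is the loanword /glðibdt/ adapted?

pilðibditi

Substitution: /g/ → /p/, giving /plðibdt/.
Under (C)(C)V(C), the unsyllabifiable consonants are /p/, /d/, /t/ (at most one coda consonant is licensed; onsets may contain at most 2 consonants).
Each unlicensed consonant becomes the onset of a new syllable: /p/ → /pi/, /d/ → /di/, /t/ → /ti/.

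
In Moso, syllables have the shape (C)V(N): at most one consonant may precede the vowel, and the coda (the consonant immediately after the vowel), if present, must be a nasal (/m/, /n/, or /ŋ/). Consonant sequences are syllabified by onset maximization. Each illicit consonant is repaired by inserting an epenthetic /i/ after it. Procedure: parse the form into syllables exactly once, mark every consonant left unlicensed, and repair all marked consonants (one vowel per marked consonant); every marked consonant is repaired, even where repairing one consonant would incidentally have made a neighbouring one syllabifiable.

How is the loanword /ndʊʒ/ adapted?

Syllabifying with onset maximization leaves /n/, /ʒ/ stranded (only a nasal (/m/, /n/, or /ŋ/) is licensed in coda position; onsets are limited to one consonant).
Inserting the epenthetic vowel yields /n/ → /ni/, /ʒ/ → /ʒi/.

nidʊʒi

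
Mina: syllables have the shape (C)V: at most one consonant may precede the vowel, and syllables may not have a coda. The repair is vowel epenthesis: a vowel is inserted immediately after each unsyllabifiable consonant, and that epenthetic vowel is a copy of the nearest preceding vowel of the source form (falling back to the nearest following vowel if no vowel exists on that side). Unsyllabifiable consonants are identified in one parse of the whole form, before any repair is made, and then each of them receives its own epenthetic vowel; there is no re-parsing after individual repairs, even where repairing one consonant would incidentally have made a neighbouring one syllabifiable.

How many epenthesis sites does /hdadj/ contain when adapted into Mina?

3

The unsyllabifiable consonants are /h/, /d/, /j/; each receives one epenthetic vowel.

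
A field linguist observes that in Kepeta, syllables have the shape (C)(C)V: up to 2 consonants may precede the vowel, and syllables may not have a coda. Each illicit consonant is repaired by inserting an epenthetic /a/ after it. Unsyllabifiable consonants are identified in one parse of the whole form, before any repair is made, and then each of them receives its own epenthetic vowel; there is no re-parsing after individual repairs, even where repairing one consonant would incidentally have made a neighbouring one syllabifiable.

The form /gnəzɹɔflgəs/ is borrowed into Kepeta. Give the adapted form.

gnəzɹɔfalgəsa

Under (C)(C)V, the unsyllabifiable consonants are /f/, /s/ (no codas are permitted; onsets may contain at most 2 consonants).
Each unlicensed consonant becomes the onset of a new syllable: /f/ → /fa/, /s/ → /sa/.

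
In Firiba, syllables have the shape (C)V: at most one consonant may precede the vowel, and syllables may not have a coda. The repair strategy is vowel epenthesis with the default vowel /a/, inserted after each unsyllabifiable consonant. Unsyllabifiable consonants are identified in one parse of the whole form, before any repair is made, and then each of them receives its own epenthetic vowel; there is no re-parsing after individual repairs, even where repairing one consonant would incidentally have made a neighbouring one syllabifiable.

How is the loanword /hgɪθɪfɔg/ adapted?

hagɪθɪfɔga

The consonants /h/, /g/ cannot be parsed into a legal (C)V syllable (no codas are permitted; onsets are limited to one consonant).
Each unlicensed consonant becomes the onset of a new syllable: /h/ → /ha/, /g/ → /ga/.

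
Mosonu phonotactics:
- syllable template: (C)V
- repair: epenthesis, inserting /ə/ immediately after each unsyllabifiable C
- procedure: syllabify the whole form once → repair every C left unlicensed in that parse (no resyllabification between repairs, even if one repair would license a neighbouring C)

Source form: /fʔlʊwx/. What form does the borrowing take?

Syllabifying with onset maximization leaves /f/, /ʔ/, /w/, /x/ stranded (no codas are permitted; onsets are limited to one consonant).
Epenthesis after each stranded consonant: /f/ → /fə/, /ʔ/ → /ʔə/, /w/ → /wə/, /x/ → /xə/.

fəʔəlʊwəxə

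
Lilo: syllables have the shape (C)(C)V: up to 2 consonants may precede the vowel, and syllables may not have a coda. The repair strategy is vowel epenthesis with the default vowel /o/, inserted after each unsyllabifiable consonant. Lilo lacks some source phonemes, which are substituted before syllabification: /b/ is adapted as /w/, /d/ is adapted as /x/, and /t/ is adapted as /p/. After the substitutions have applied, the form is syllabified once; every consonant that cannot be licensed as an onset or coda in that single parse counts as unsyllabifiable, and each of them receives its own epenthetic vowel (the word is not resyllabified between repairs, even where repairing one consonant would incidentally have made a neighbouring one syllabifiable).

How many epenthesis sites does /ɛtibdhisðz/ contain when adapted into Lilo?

After substitution the input is /ɛpiwxhisðz/.
The unsyllabifiable consonants are /w/, /s/, /ð/, /z/; each receives one epenthetic vowel.

4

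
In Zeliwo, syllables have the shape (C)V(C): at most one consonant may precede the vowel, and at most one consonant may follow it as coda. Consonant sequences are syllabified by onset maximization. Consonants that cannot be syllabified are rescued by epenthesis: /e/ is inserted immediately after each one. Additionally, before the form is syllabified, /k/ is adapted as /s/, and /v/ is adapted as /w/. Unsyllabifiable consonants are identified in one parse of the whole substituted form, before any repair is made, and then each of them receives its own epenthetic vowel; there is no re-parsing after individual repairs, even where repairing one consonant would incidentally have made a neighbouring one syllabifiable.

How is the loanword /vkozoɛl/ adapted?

wesozoɛl

Substitution: /v/ → /w/, /k/ → /s/, giving /wsozoɛl/.
The consonants /w/ cannot be parsed into a legal (C)V(C) syllable (at most one coda consonant is licensed; onsets are limited to one consonant).
Inserting the epenthetic vowel yields /w/ → /we/.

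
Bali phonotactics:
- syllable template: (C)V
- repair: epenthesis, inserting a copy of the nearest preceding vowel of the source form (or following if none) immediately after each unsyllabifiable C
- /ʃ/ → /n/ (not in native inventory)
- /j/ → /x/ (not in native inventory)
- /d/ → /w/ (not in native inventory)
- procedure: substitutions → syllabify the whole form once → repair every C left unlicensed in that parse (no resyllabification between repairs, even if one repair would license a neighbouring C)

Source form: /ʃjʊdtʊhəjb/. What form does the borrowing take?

nʊxʊwʊtʊhəxəbə

Substitution: /ʃ/ → /n/, /j/ → /x/, /d/ → /w/, giving /nxʊwtʊhəxb/.
Under (C)V, the unsyllabifiable consonants are /n/, /w/, /x/, /b/ (no codas are permitted; onsets are limited to one consonant).
Epenthesis after each stranded consonant: /n/ → /nʊ/, /w/ → /wʊ/, /x/ → /xə/, /b/ → /bə/.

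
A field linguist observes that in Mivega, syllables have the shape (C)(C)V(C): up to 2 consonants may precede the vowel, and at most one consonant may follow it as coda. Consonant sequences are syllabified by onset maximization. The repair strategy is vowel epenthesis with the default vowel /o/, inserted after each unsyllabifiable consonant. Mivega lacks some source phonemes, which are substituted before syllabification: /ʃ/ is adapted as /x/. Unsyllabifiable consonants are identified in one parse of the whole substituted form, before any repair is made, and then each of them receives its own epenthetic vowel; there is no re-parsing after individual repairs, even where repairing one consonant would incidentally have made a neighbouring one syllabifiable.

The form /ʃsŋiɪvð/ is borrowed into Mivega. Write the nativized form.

Substitution: /ʃ/ → /x/, giving /xsŋiɪvð/.
The consonants /x/, /ð/ cannot be parsed into a legal (C)(C)V(C) syllable (at most one coda consonant is licensed; onsets may contain at most 2 consonants).
Inserting the epenthetic vowel yields /x/ → /xo/, /ð/ → /ðo/.

xosŋiɪvðo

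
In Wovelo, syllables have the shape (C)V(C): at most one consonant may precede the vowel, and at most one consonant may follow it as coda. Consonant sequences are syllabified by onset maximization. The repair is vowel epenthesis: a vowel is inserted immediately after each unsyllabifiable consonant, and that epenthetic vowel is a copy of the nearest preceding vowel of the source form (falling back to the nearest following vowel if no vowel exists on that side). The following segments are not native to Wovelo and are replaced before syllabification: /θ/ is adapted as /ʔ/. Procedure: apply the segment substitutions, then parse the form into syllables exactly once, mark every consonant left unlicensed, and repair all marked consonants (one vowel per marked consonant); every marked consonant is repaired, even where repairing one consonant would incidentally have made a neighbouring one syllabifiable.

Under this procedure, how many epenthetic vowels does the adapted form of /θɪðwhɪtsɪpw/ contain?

After substitution the input is /ʔɪðwhɪtsɪpw/.
The unsyllabifiable consonants are /w/, /w/; each receives one epenthetic vowel.

2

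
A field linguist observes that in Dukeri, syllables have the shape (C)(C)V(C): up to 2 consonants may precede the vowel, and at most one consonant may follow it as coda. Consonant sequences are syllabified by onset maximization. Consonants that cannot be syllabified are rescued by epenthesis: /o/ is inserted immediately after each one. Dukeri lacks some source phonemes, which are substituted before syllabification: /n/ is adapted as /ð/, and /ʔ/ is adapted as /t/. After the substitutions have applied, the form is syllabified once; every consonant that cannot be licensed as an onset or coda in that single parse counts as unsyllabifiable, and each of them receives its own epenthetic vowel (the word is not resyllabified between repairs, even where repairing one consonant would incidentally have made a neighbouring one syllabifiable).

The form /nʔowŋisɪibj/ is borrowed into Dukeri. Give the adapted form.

Substitution: /n/ → /ð/, /ʔ/ → /t/, giving /ðtowŋisɪibj/.
The consonants /j/ cannot be parsed into a legal (C)(C)V(C) syllable (at most one coda consonant is licensed; onsets may contain at most 2 consonants).
Epenthesis after each stranded consonant: /j/ → /jo/.

ðtowŋisɪibjo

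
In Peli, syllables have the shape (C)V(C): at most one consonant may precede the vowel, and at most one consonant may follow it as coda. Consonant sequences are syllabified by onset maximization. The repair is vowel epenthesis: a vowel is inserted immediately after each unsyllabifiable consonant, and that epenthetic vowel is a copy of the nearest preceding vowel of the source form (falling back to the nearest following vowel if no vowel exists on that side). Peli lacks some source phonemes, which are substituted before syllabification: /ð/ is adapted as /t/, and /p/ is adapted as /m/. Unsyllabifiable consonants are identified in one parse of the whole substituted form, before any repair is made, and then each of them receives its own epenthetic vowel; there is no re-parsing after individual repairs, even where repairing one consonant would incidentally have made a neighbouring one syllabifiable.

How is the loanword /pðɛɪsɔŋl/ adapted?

mɛtɛɪsɔŋlɔ

Substitution: /p/ → /m/, /ð/ → /t/, giving /mtɛɪsɔŋl/.
Syllabifying with onset maximization leaves /m/, /l/ stranded (at most one coda consonant is licensed; onsets are limited to one consonant).
Each unlicensed consonant becomes the onset of a new syllable: /m/ → /mɛ/, /l/ → /lɔ/.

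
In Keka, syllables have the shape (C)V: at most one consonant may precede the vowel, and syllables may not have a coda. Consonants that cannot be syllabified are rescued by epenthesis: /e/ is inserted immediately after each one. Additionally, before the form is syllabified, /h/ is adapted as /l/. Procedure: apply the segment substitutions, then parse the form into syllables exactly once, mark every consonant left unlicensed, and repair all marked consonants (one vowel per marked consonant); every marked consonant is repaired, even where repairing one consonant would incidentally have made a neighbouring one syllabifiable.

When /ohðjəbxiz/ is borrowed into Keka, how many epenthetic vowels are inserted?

After substitution the input is /olðjəbxiz/.
The unsyllabifiable consonants are /l/, /ð/, /b/, /z/; each receives one epenthetic vowel.

4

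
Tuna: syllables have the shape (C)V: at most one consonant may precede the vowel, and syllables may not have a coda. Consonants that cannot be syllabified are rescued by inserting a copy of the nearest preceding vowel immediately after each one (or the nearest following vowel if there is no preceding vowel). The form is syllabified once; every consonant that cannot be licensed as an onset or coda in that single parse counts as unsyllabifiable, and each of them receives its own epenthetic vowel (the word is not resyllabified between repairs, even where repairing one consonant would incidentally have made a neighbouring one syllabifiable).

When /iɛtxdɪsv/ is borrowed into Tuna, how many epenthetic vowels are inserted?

4

The unsyllabifiable consonants are /t/, /x/, /s/, /v/; each receives one epenthetic vowel.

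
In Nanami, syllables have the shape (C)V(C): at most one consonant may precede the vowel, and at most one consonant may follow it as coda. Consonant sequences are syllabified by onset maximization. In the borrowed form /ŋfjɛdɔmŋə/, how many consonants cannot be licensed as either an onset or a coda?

Syllabifying with onset maximization leaves /ŋ/, /f/ stranded (at most one coda consonant is licensed; onsets are limited to one consonant).

2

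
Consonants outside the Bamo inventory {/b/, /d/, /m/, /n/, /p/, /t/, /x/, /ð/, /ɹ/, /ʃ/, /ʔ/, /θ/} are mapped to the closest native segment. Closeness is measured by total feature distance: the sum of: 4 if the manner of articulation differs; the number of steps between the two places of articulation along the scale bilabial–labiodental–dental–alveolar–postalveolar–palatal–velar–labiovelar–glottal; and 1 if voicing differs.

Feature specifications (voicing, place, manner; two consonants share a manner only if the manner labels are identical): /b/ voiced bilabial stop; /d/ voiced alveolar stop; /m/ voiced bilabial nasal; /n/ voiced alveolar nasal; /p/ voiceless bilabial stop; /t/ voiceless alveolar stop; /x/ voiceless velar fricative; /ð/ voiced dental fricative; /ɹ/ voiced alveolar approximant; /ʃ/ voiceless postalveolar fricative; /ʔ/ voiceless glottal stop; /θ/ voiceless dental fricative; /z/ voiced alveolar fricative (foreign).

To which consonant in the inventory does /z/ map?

ð

/ð/ is closest: same manner (fricative), place distance 1 (alveolar→dental), same voicing; total 1. Next closest is /ʃ/ at distance 2.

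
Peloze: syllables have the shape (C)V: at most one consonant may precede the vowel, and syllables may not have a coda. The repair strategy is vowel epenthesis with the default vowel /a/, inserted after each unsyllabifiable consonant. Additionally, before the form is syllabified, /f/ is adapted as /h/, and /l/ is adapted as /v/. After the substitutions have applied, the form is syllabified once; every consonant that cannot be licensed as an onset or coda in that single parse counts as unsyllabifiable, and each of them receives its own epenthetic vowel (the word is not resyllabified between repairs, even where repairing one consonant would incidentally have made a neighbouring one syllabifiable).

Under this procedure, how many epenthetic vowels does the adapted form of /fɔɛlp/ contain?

After substitution the input is /hɔɛvp/.
The unsyllabifiable consonants are /v/, /p/; each receives one epenthetic vowel.

2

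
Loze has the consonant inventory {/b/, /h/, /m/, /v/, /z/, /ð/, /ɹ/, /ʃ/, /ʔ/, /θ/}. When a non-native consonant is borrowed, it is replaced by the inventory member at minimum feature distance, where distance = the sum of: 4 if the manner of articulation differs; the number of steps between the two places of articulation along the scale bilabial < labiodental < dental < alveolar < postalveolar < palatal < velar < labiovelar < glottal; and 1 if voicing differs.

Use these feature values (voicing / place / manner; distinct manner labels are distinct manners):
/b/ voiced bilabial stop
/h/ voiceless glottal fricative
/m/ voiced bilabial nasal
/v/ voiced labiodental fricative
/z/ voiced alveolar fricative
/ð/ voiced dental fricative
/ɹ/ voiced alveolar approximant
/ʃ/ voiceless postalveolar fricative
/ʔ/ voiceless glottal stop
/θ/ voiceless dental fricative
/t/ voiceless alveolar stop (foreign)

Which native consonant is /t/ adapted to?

/b/ is closest: same manner (stop), place distance 3 (alveolar→bilabial), voicing differs (+1); total 4. Next closest is /z/ at distance 5.

b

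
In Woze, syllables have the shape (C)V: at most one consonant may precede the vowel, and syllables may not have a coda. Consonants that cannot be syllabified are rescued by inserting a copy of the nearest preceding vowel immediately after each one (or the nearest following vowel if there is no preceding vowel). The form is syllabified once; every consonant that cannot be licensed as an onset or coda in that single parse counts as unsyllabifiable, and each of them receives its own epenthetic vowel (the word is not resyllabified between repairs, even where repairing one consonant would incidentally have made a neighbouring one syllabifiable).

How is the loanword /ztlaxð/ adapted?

The consonants /z/, /t/, /x/, /ð/ cannot be parsed into a legal (C)V syllable (no codas are permitted; onsets are limited to one consonant).
Inserting the epenthetic vowel yields /z/ → /za/, /t/ → /ta/, /x/ → /xa/, /ð/ → /ða/.

zatalaxaða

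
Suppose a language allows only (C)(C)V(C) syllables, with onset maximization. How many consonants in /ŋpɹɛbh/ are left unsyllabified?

2

Under (C)(C)V(C), the unsyllabifiable consonants are /ŋ/, /h/ (at most one coda consonant is licensed; onsets may contain at most 2 consonants).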